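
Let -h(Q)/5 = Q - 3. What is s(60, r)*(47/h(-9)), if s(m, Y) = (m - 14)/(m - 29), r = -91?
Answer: 1081/930 ≈ 1.1624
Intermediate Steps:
h(Q) = 15 - 5*Q (h(Q) = -5*(Q - 3) = -5*(-3 + Q) = 15 - 5*Q)
s(m, Y) = (-14 + m)/(-29 + m)
s(60, r)*(47/h(-9)) = ((-14 + 60)/(-29 + 60))*(47/(15 - 5*(-9))) = (46/31)*(47/(15 + 45)) = ((1/31)*46)*(47/60) = 46*(47*(1/60))/31 = (46/31)*(47/60) = 1081/930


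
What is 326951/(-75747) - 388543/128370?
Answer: -7933518499/1080404710 ≈ -7.3431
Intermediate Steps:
326951/(-75747) - 388543/128370 = 326951*(-1/75747) - 388543*1/128370 = -326951/75747 - 388543/128370 = -7933518499/1080404710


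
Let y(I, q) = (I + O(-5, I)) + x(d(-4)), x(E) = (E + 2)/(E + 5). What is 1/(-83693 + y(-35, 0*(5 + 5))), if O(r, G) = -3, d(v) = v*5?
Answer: -5/418649 ≈ -1.1943e-5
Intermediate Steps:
d(v) = 5*v
x(E) = (2 + E)/(5 + E)
y(I, q) = -9/5 + I (y(I, q) = (I - 3) + (2 + 5*(-4))/(5 + 5*(-4)) = (-3 + I) + (2 - 20)/(5 - 20) = (-3 + I) - 18/(-15) = (-3 + I) - 1/15*(-18) = (-3 + I) + 6/5 = -9/5 + I)
1/(-83693 + y(-35, 0*(5 + 5))) = 1/(-83693 + (-9/5 - 35)) = 1/(-83693 - 184/5) = 1/(-418649/5) = -5/418649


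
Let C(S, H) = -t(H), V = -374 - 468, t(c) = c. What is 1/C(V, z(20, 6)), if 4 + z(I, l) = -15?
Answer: 1/19 ≈ 0.052632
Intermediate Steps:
z(I, l) = -19 (z(I, l) = -4 - 15 = -19)
V = -842
C(S, H) = -H
1/C(V, z(20, 6)) = 1/(-1*(-19)) = 1/19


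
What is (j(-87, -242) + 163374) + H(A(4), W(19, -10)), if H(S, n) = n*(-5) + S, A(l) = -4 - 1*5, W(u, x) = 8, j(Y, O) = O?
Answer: 163083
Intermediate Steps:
A(l) = -9 (A(l) = -4 - 5 = -9)
H(S, n) = S - 5*n (H(S, n) = -5*n + S = S - 5*n)
(j(-87, -242) + 163374) + H(A(4), W(19, -10)) = (-242 + 163374) + (-9 - 5*8) = 163132 + (-9 - 40) = 163132 - 49 = 163083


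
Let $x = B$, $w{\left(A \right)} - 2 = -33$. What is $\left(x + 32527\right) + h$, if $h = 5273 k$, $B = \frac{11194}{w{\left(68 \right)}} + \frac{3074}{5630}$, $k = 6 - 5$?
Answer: $\frac{3267153537}{87265} \approx 37439.0$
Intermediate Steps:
$w{\left(A \right)} = -31$ ($w{\left(A \right)} = 2 - 33 = -31$)
$k = 1$
$B = - \frac{31463463}{87265}$ ($B = \frac{11194}{-31} + \frac{3074}{5630} = 11194 \left(- \frac{1}{31}\right) + 3074 \cdot \frac{1}{5630} = - \frac{11194}{31} + \frac{1537}{2815} = - \frac{31463463}{87265} \approx -360.55$)
$x = - \frac{31463463}{87265} \approx -360.55$
$h = 5273$ ($h = 5273 \cdot 1 = 5273$)
$\left(x + 32527\right) + h = \left(- \frac{31463463}{87265} + 32527\right) + 5273 = \frac{2807005192}{87265} + 5273 = \frac{3267153537}{87265}$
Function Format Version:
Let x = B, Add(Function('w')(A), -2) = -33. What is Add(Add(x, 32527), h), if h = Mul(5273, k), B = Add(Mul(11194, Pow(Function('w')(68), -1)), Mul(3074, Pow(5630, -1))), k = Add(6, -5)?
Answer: Rational(3267153537, 87265) ≈ 37439.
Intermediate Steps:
Function('w')(A) = -31 (Function('w')(A) = Add(2, -33) = -31)
k = 1
B = Rational(-31463463, 87265) (B = Add(Mul(11194, Pow(-31, -1)), Mul(3074, Pow(5630, -1))) = Add(Mul(11194, Rational(-1, 31)), Mul(3074, Rational(1, 5630))) = Add(Rational(-11194, 31), Rational(1537, 2815)) = Rational(-31463463, 87265) ≈ -360.55)
x = Rational(-31463463, 87265) ≈ -360.55
h = 5273 (h = Mul(5273, 1) = 5273)
Add(Add(x, 32527), h) = Add(Add(Rational(-31463463, 87265), 32527), 5273) = Add(Rational(2807005192, 87265), 5273) = Rational(3267153537, 87265)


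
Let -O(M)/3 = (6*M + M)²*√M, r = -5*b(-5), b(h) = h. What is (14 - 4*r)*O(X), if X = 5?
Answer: 316050*√5 ≈ 7.0671e+5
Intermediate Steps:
r = 25 (r = -5*(-5) = 25)
O(M) = -147*M^(5/2) (O(M) = -3*(6*M + M)²*√M = -3*(7*M)²*√M = -3*49*M²*√M = -147*M^(5/2))
(14 - 4*r)*O(X) = (14 - 4*25)*(-3675*√5) = (14 - 100)*(-3675*√5) = -(-316050)*√5 = 316050*√5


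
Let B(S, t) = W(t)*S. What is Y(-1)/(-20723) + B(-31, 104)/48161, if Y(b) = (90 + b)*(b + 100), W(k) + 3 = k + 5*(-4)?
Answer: -28022472/58708259 ≈ -0.47732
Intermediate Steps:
W(k) = -23 + k (W(k) = -3 + (k + 5*(-4)) = -3 + (k - 20) = -3 + (-20 + k) = -23 + k)
Y(b) = (90 + b)*(100 + b)
B(S, t) = S*(-23 + t) (B(S, t) = (-23 + t)*S = S*(-23 + t))
Y(-1)/(-20723) + B(-31, 104)/48161 = (9000 + (-1)² + 190*(-1))/(-20723) - 31*(-23 + 104)/48161 = (9000 + 1 - 190)*(-1/20723) - 31*81*(1/48161) = 8811*(-1/20723) - 2511*1/48161 = -8811/20723 - 2511/48161 = -28022472/58708259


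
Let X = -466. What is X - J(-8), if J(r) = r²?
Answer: -530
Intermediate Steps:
X - J(-8) = -466 - 1*(-8)² = -466 - 1*64 = -466 - 64 = -530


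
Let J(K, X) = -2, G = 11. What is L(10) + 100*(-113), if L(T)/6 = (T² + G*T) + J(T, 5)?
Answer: -10052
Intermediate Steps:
L(T) = -12 + 6*T² + 66*T (L(T) = 6*((T² + 11*T) - 2) = 6*(-2 + T² + 11*T) = -12 + 6*T² + 66*T)
L(10) + 100*(-113) = (-12 + 6*10² + 66*10) + 100*(-113) = (-12 + 6*100 + 660) - 11300 = (-12 + 600 + 660) - 11300 = 1248 - 11300 = -10052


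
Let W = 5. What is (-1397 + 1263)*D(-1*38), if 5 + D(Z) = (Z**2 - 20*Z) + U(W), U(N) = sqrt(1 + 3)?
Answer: -294934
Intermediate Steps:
U(N) = 2 (U(N) = sqrt(4) = 2)
D(Z) = -3 + Z**2 - 20*Z (D(Z) = -5 + ((Z**2 - 20*Z) + 2) = -5 + (2 + Z**2 - 20*Z) = -3 + Z**2 - 20*Z)
(-1397 + 1263)*D(-1*38) = (-1397 + 1263)*(-3 + (-1*38)**2 - (-20)*38) = -134*(-3 + (-38)**2 - 20*(-38)) = -134*(-3 + 1444 + 760) = -134*2201 = -294934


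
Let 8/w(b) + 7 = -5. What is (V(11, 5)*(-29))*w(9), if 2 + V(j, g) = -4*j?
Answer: -2668/3 ≈ -889.33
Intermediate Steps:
V(j, g) = -2 - 4*j
w(b) = -2/3 (w(b) = 8/(-7 - 5) = 8/(-12) = 8*(-1/12) = -2/3)
(V(11, 5)*(-29))*w(9) = ((-2 - 4*11)*(-29))*(-2/3) = ((-2 - 44)*(-29))*(-2/3) = -46*(-29)*(-2/3) = 1334*(-2/3) = -2668/3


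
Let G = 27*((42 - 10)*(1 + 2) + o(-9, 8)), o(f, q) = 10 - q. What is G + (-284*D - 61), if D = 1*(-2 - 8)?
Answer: 5425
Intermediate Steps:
D = -10 (D = 1*(-10) = -10)
G = 2646 (G = 27*((42 - 10)*(1 + 2) + (10 - 1*8)) = 27*(32*3 + (10 - 8)) = 27*(96 + 2) = 27*98 = 2646)
G + (-284*D - 61) = 2646 + (-284*(-10) - 61) = 2646 + (2840 - 61) = 2646 + 2779 = 5425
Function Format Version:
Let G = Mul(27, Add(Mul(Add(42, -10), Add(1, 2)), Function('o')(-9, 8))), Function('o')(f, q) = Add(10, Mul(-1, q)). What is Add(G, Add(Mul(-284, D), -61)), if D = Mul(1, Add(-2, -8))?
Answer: 5425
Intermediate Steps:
D = -10 (D = Mul(1, -10) = -10)
G = 2646 (G = Mul(27, Add(Mul(Add(42, -10), Add(1, 2)), Add(10, Mul(-1, 8)))) = Mul(27, Add(Mul(32, 3), Add(10, -8))) = Mul(27, Add(96, 2)) = Mul(27, 98) = 2646)
Add(G, Add(Mul(-284, D), -61)) = Add(2646, Add(Mul(-284, -10), -61)) = Add(2646, Add(2840, -61)) = Add(2646, 2779) = 5425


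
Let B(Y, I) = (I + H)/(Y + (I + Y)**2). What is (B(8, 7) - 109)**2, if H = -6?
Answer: 644956816/54289 ≈ 11880.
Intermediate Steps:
B(Y, I) = (-6 + I)/(Y + (I + Y)**2) (B(Y, I) = (I - 6)/(Y + (I + Y)**2) = (-6 + I)/(Y + (I + Y)**2))
(B(8, 7) - 109)**2 = ((-6 + 7)/(8 + (7 + 8)**2) - 109)**2 = (1/(8 + 15**2) - 109)**2 = (1/(8 + 225) - 109)**2 = (1/233 - 109)**2 = (-25396/233)**2 = 644956816/54289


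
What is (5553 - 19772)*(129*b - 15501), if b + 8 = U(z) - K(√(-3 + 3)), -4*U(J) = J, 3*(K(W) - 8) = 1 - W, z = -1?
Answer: 999638357/4 ≈ 2.4991e+8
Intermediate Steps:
K(W) = 25/3 - W/3 (K(W) = 8 + (1 - W)/3 = 8 + (⅓ - W/3) = 25/3 - W/3)
U(J) = -J/4
b = -193/12 (b = -8 + (-¼*(-1) - (25/3 - √(-3 + 3)/3)) = -8 + (¼ - (25/3 - √0/3)) = -8 + (¼ - (25/3 - ⅓*0)) = -8 + (¼ - (25/3 + 0)) = -8 + (¼ - 1*25/3) = -8 + (¼ - 25/3) = -8 - 97/12 = -193/12 ≈ -16.083)
(5553 - 19772)*(129*b - 15501) = (5553 - 19772)*(129*(-193/12) - 15501) = -14219*(-8299/4 - 15501) = -14219*(-70303/4) = 999638357/4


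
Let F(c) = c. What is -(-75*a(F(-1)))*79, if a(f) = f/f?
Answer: 5925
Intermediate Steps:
a(f) = 1
-(-75*a(F(-1)))*79 = -(-75*1)*79 = -(-75)*79 = -1*(-5925) = 5925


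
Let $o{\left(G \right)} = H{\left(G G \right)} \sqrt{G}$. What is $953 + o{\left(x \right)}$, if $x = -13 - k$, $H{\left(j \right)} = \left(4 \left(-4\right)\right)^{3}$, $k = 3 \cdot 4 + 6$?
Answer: $953 - 4096 i \sqrt{31} \approx 953.0 - 22806.0 i$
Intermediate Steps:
$k = 18$ ($k = 12 + 6 = 18$)
$H{\left(j \right)} = -4096$ ($H{\left(j \right)} = \left(-16\right)^{3} = -4096$)
$x = -31$ ($x = -13 - 18 = -31$)
$o{\left(G \right)} = - 4096 \sqrt{G}$
$953 + o{\left(x \right)} = 953 - 4096 \sqrt{-31} = 953 - 4096 i \sqrt{31}$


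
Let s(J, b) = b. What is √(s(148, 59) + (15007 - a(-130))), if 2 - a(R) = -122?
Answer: √14942 ≈ 122.24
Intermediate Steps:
a(R) = 124 (a(R) = 2 - 1*(-122) = 2 + 122 = 124)
√(s(148, 59) + (15007 - a(-130))) = √(59 + (15007 - 1*124)) = √(59 + (15007 - 124)) = √(59 + 14883) = √14942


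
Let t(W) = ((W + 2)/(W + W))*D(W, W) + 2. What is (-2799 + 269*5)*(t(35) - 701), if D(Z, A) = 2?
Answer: 35518312/35 ≈ 1.0148e+6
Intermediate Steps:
t(W) = 2 + (2 + W)/W (t(W) = ((W + 2)/(W + W))*2 + 2 = ((2 + W)/((2*W)))*2 + 2 = ((2 + W)*(1/(2*W)))*2 + 2 = ((2 + W)/(2*W))*2 + 2 = (2 + W)/W + 2 = 2 + (2 + W)/W)
(-2799 + 269*5)*(t(35) - 701) = (-2799 + 269*5)*((3 + 2/35) - 701) = (-2799 + 1345)*((3 + 2*(1/35)) - 701) = -1454*((3 + 2/35) - 701) = -1454*(107/35 - 701) = -1454*(-24428/35) = 35518312/35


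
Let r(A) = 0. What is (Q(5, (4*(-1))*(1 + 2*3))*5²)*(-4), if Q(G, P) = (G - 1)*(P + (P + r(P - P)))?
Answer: 22400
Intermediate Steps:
Q(G, P) = 2*P*(-1 + G) (Q(G, P) = (G - 1)*(P + (P + 0)) = (-1 + G)*(P + P) = (-1 + G)*(2*P) = 2*P*(-1 + G))
(Q(5, (4*(-1))*(1 + 2*3))*5²)*(-4) = ((2*((4*(-1))*(1 + 2*3))*(-1 + 5))*5²)*(-4) = ((2*(-4*(1 + 6))*4)*25)*(-4) = ((2*(-4*7)*4)*25)*(-4) = ((2*(-28)*4)*25)*(-4) = -224*25*(-4) = -5600*(-4) = 22400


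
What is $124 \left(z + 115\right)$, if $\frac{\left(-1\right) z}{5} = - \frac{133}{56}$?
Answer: $\frac{31465}{2} \approx 15733.0$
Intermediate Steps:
$z = \frac{95}{8}$ ($z = - 5 \left(- \frac{133}{56}\right) = - 5 \left(\left(-133\right) \frac{1}{56}\right) = \left(-5\right) \left(- \frac{19}{8}\right) = \frac{95}{8} \approx 11.875$)
$124 \left(z + 115\right) = 124 \left(\frac{95}{8} + 115\right) = 124 \cdot \frac{1015}{8} = \frac{31465}{2}$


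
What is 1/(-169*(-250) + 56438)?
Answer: 1/98688 ≈ 1.0133e-5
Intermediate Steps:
1/(-169*(-250) + 56438) = 1/(42250 + 56438) = 1/98688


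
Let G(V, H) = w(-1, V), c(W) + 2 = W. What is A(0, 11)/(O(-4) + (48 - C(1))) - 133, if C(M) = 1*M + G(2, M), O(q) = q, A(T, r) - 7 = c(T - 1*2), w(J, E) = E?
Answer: -5450/41 ≈ -132.93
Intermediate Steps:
c(W) = -2 + W
G(V, H) = V
A(T, r) = 3 + T (A(T, r) = 7 + (-2 + (T - 1*2)) = 7 + (-2 + (T - 2)) = 7 + (-2 + (-2 + T)) = 7 + (-4 + T) = 3 + T)
C(M) = 2 + M (C(M) = 1*M + 2 = M + 2 = 2 + M)
A(0, 11)/(O(-4) + (48 - C(1))) - 133 = (3 + 0)/(-4 + (48 - (2 + 1))) - 133 = 3/(-4 + (48 - 1*3)) - 133 = 3/(-4 + (48 - 3)) - 133 = 3/(-4 + 45) - 133 = 3/41 - 133 = -5450/41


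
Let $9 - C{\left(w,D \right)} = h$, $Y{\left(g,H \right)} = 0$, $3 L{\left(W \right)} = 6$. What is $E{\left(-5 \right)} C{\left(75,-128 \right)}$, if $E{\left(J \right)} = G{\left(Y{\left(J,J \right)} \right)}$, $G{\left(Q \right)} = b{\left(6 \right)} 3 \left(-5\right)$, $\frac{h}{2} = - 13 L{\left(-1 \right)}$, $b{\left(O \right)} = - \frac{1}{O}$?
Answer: $\frac{305}{2} \approx 152.5$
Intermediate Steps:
$L{\left(W \right)} = 2$ ($L{\left(W \right)} = \frac{1}{3} \cdot 6 = 2$)
$h = -52$ ($h = 2 \left(\left(-13\right) 2\right) = 2 \left(-26\right) = -52$)
$C{\left(w,D \right)} = 61$ ($C{\left(w,D \right)} = 9 - -52 = 9 + 52 = 61$)
$G{\left(Q \right)} = \frac{5}{2}$ ($G{\left(Q \right)} = - \frac{1}{6} \cdot 3 \left(-5\right) = \left(-1\right) \frac{1}{6} \cdot 3 \left(-5\right) = \left(- \frac{1}{6}\right) 3 \left(-5\right) = \left(- \frac{1}{2}\right) \left(-5\right) = \frac{5}{2}$)
$E{\left(J \right)} = \frac{5}{2}$
$E{\left(-5 \right)} C{\left(75,-128 \right)} = \frac{5}{2} \cdot 61 = \frac{305}{2}$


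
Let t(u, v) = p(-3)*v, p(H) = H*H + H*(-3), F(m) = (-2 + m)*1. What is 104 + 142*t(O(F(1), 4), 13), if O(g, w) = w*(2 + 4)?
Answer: 33332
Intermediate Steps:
F(m) = -2 + m
p(H) = H² - 3*H
O(g, w) = 6*w (O(g, w) = w*6 = 6*w)
t(u, v) = 18*v (t(u, v) = (-3*(-3 - 3))*v = (-3*(-6))*v = 18*v)
104 + 142*t(O(F(1), 4), 13) = 104 + 142*(18*13) = 104 + 142*234 = 104 + 33228 = 33332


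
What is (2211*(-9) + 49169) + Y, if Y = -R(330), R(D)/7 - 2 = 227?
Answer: 27667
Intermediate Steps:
R(D) = 1603 (R(D) = 14 + 7*227 = 14 + 1589 = 1603)
Y = -1603 (Y = -1*1603 = -1603)
(2211*(-9) + 49169) + Y = (2211*(-9) + 49169) - 1603 = (-19899 + 49169) - 1603 = 29270 - 1603 = 27667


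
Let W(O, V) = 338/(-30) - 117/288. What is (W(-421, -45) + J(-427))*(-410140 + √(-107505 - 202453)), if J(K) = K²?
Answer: -1794615084719/24 + 87512317*I*√309958/480 ≈ -7.4776e+10 + 1.015e+8*I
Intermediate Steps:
W(O, V) = -5603/480 (W(O, V) = 338*(-1/30) - 117*1/288 = -169/15 - 13/32 = -5603/480)
(W(-421, -45) + J(-427))*(-410140 + √(-107505 - 202453)) = (-5603/480 + (-427)²)*(-410140 + √(-107505 - 202453)) = (-5603/480 + 182329)*(-410140 + √(-309958)) = 87512317*(-410140 + I*√309958)/480 = -1794615084719/24 + 87512317*I*√309958/480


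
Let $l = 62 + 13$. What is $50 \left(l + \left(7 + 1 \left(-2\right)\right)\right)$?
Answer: $4000$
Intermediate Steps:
$l = 75$
$50 \left(l + \left(7 + 1 \left(-2\right)\right)\right) = 50 \left(75 + \left(7 + 1 \left(-2\right)\right)\right) = 50 \left(75 + \left(7 - 2\right)\right) = 50 \left(75 + 5\right) = 50 \cdot 80 = 4000$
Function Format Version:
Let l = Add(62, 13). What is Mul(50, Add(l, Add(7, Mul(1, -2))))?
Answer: 4000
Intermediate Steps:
l = 75
Mul(50, Add(l, Add(7, Mul(1, -2)))) = Mul(50, Add(75, Add(7, Mul(1, -2)))) = Mul(50, Add(75, Add(7, -2))) = Mul(50, Add(75, 5)) = Mul(50, 80) = 4000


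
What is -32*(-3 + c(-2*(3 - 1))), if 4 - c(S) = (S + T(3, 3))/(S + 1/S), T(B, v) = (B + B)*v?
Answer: -2336/17 ≈ -137.41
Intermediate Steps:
T(B, v) = 2*B*v (T(B, v) = (2*B)*v = 2*B*v)
c(S) = 4 - (18 + S)/(S + 1/S) (c(S) = 4 - (S + 2*3*3)/(S + 1/S) = 4 - (S + 18)/(S + 1/S) = 4 - (18 + S)/(S + 1/S))
-32*(-3 + c(-2*(3 - 1))) = -32*(-3 + (4 - (-36)*(3 - 1) + 3*(-2*(3 - 1))²)/(1 + (-2*(3 - 1))²)) = -32*(-3 + (4 - (-36)*2 + 3*(-2*2)²)/(1 + (-2*2)²)) = -32*(-3 + (4 - 18*(-4) + 3*(-4)²)/(1 + (-4)²)) = -32*(-3 + (4 + 72 + 3*16)/(1 + 16)) = -32*(-3 + (4 + 72 + 48)/17) = -32*(-3 + (1/17)*124) = -32*(-3 + 124/17) = -32*73/17 = -2336/17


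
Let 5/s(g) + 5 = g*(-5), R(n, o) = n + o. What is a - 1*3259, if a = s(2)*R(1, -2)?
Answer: -9776/3 ≈ -3258.7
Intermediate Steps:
s(g) = 5/(-5 - 5*g) (s(g) = 5/(-5 + g*(-5)) = 5/(-5 - 5*g))
a = ⅓ (a = (-1/(1 + 2))*(1 - 2) = -1/3*(-1) = -1*⅓*(-1) = -⅓*(-1) = ⅓ ≈ 0.33333)
a - 1*3259 = ⅓ - 1*3259 = ⅓ - 3259 = -9776/3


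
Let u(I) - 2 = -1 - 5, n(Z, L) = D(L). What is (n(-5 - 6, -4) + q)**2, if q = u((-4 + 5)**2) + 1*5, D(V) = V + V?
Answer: 49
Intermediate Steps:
D(V) = 2*V
n(Z, L) = 2*L
u(I) = -4 (u(I) = 2 + (-1 - 5) = 2 - 6 = -4)
q = 1 (q = -4 + 1*5 = -4 + 5 = 1)
(n(-5 - 6, -4) + q)**2 = (2*(-4) + 1)**2 = (-8 + 1)**2 = (-7)**2 = 49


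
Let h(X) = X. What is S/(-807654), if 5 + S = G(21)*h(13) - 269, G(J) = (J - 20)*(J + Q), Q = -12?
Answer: 157/807654 ≈ 0.00019439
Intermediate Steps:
G(J) = (-20 + J)*(-12 + J) (G(J) = (J - 20)*(J - 12) = (-20 + J)*(-12 + J))
S = -157 (S = -5 + ((240 + 21² - 32*21)*13 - 269) = -5 + ((240 + 441 - 672)*13 - 269) = -5 + (9*13 - 269) = -5 + (117 - 269) = -5 - 152 = -157)
S/(-807654) = -157/(-807654) = -157*(-1/807654) = 157/807654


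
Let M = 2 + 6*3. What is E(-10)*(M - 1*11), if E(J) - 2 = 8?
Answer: 90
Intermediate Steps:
E(J) = 10 (E(J) = 2 + 8 = 10)
M = 20 (M = 2 + 18 = 20)
E(-10)*(M - 1*11) = 10*(20 - 1*11) = 10*(20 - 11) = 10*9 = 90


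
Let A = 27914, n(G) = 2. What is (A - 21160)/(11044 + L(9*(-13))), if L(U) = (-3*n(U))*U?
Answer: 3377/5873 ≈ 0.57500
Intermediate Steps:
L(U) = -6*U (L(U) = (-3*2)*U = -6*U)
(A - 21160)/(11044 + L(9*(-13))) = (27914 - 21160)/(11044 - 54*(-13)) = 6754/(11044 - 6*(-117)) = 6754/(11044 + 702) = 6754/11746 = 6754*(1/11746) = 3377/5873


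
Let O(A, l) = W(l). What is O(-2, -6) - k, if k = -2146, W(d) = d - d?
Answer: 2146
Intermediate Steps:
W(d) = 0
O(A, l) = 0
O(-2, -6) - k = 0 - 1*(-2146) = 0 + 2146 = 2146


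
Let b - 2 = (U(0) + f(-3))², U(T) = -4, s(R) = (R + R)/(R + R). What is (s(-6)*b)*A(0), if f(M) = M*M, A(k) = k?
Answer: 0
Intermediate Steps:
s(R) = 1 (s(R) = (2*R)/((2*R)) = (2*R)*(1/(2*R)) = 1)
f(M) = M²
b = 27 (b = 2 + (-4 + (-3)²)² = 2 + (-4 + 9)² = 2 + 5² = 2 + 25 = 27)
(s(-6)*b)*A(0) = (1*27)*0 = 27*0 = 0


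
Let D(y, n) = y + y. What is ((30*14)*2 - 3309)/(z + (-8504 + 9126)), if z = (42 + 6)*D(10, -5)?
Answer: -2469/1582 ≈ -1.5607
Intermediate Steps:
D(y, n) = 2*y
z = 960 (z = (42 + 6)*(2*10) = 48*20 = 960)
((30*14)*2 - 3309)/(z + (-8504 + 9126)) = ((30*14)*2 - 3309)/(960 + (-8504 + 9126)) = (420*2 - 3309)/(960 + 622) = (840 - 3309)/1582 = -2469*1/1582 = -2469/1582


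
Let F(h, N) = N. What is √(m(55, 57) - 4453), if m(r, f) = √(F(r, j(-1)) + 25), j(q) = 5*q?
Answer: √(-4453 + 2*√5) ≈ 66.697*I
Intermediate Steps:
m(r, f) = 2*√5 (m(r, f) = √(5*(-1) + 25) = √(-5 + 25) = √20 = 2*√5)
√(m(55, 57) - 4453) = √(2*√5 - 4453) = √(-4453 + 2*√5)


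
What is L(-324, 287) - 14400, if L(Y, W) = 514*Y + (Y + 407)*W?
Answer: -157115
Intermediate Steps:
L(Y, W) = 514*Y + W*(407 + Y) (L(Y, W) = 514*Y + (407 + Y)*W = 514*Y + W*(407 + Y))
L(-324, 287) - 14400 = (407*287 + 514*(-324) + 287*(-324)) - 14400 = (116809 - 166536 - 92988) - 14400 = -142715 - 14400 = -157115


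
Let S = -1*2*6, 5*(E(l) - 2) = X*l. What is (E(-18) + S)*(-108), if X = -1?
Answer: 3456/5 ≈ 691.20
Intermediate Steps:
E(l) = 2 - l/5 (E(l) = 2 + (-l)/5 = 2 - l/5)
S = -12 (S = -2*6 = -12)
(E(-18) + S)*(-108) = ((2 - 1/5*(-18)) - 12)*(-108) = ((2 + 18/5) - 12)*(-108) = (28/5 - 12)*(-108) = -32/5*(-108) = 3456/5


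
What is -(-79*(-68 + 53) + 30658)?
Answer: -31843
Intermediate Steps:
-(-79*(-68 + 53) + 30658) = -(-79*(-15) + 30658) = -(1185 + 30658) = -1*31843 = -31843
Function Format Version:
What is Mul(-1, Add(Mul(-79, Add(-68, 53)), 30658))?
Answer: -31843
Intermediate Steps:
Mul(-1, Add(Mul(-79, Add(-68, 53)), 30658)) = Mul(-1, Add(Mul(-79, -15), 30658)) = Mul(-1, Add(1185, 30658)) = Mul(-1, 31843) = -31843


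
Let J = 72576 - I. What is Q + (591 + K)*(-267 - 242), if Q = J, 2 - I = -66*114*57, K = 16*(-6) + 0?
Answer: -608249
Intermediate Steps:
K = -96 (K = -96 + 0 = -96)
I = 428870 (I = 2 - (-66*114)*57 = 2 - (-7524)*57 = 2 - 1*(-428868) = 2 + 428868 = 428870)
J = -356294 (J = 72576 - 1*428870 = 72576 - 428870 = -356294)
Q = -356294
Q + (591 + K)*(-267 - 242) = -356294 + (591 - 96)*(-267 - 242) = -356294 + 495*(-509) = -356294 - 251955 = -608249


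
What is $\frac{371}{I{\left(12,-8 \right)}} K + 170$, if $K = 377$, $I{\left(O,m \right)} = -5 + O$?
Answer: $20151$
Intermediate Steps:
$\frac{371}{I{\left(12,-8 \right)}} K + 170 = \frac{371}{-5 + 12} \cdot 377 + 170 = \frac{371}{7} \cdot 377 + 170 = 371 \cdot \frac{1}{7} \cdot 377 + 170 = 53 \cdot 377 + 170 = 19981 + 170 = 20151$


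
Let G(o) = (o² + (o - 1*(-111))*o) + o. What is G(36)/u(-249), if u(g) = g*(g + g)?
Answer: 368/6889 ≈ 0.053419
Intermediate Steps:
G(o) = o + o² + o*(111 + o) (G(o) = (o² + (o + 111)*o) + o = (o² + (111 + o)*o) + o = (o² + o*(111 + o)) + o = o + o² + o*(111 + o))
u(g) = 2*g² (u(g) = g*(2*g) = 2*g²)
G(36)/u(-249) = (2*36*(56 + 36))/((2*(-249)²)) = (2*36*92)/((2*62001)) = 6624/124002 = 6624*(1/124002) = 368/6889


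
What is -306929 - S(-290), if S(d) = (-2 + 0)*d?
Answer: -307509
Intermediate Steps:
S(d) = -2*d
-306929 - S(-290) = -306929 - (-2)*(-290) = -306929 - 1*580 = -306929 - 580 = -307509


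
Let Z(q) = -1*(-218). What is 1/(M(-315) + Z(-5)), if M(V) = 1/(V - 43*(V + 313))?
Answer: 229/49921 ≈ 0.0045872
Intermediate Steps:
Z(q) = 218
M(V) = 1/(-13459 - 42*V) (M(V) = 1/(V - 43*(313 + V)) = 1/(V + (-13459 - 43*V)) = 1/(-13459 - 42*V))
1/(M(-315) + Z(-5)) = 1/(-1/(13459 + 42*(-315)) + 218) = 1/(-1/(13459 - 13230) + 218) = 1/(-1/229 + 218) = 1/(49921/229) = 229/49921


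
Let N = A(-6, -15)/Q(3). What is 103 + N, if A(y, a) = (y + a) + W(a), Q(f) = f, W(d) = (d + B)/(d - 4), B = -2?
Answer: 5489/57 ≈ 96.298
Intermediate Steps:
W(d) = (-2 + d)/(-4 + d) (W(d) = (d - 2)/(d - 4) = (-2 + d)/(-4 + d))
A(y, a) = a + y + (-2 + a)/(-4 + a) (A(y, a) = (y + a) + (-2 + a)/(-4 + a) = (a + y) + (-2 + a)/(-4 + a) = a + y + (-2 + a)/(-4 + a))
N = -382/57 (N = ((-2 - 15 + (-4 - 15)*(-15 - 6))/(-4 - 15))/3 = ((-2 - 15 - 19*(-21))/(-19))*(1/3) = -(-2 - 15 + 399)/19*(1/3) = -1/19*382*(1/3) = -382/19*1/3 = -382/57 ≈ -6.7018)
103 + N = 103 - 382/57 = 5489/57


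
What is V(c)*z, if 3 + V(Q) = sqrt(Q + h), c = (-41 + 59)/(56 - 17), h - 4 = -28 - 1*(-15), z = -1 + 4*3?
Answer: -33 + 11*I*sqrt(1443)/13 ≈ -33.0 + 32.143*I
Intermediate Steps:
z = 11 (z = -1 + 12 = 11)
h = -9 (h = 4 + (-28 - 1*(-15)) = 4 + (-28 + 15) = 4 - 13 = -9)
c = 6/13 (c = 18/39 = 18*(1/39) = 6/13 ≈ 0.46154)
V(Q) = -3 + sqrt(-9 + Q) (V(Q) = -3 + sqrt(Q - 9) = -3 + sqrt(-9 + Q))
V(c)*z = (-3 + sqrt(-9 + 6/13))*11 = (-3 + sqrt(-111/13))*11 = (-3 + I*sqrt(1443)/13)*11 = -33 + 11*I*sqrt(1443)/13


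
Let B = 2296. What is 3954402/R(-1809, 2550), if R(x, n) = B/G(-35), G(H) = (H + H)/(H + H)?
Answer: 1977201/1148 ≈ 1722.3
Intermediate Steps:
G(H) = 1 (G(H) = (2*H)/((2*H)) = (2*H)*(1/(2*H)) = 1)
R(x, n) = 2296 (R(x, n) = 2296/1 = 2296*1 = 2296)
3954402/R(-1809, 2550) = 3954402/2296 = 3954402*(1/2296) = 1977201/1148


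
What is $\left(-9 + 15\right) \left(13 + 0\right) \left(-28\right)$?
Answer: $-2184$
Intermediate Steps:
$\left(-9 + 15\right) \left(13 + 0\right) \left(-28\right) = 6 \cdot 13 \left(-28\right) = 78 \left(-28\right) = -2184$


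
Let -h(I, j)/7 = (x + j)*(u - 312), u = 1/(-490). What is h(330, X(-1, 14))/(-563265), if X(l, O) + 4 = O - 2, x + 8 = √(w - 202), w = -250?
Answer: -152881*I*√113/19714275 ≈ -0.082435*I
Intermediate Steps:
u = -1/490 ≈ -0.0020408
x = -8 + 2*I*√113 (x = -8 + √(-250 - 202) = -8 + √(-452) = -8 + 2*I*√113 ≈ -8.0 + 21.26*I)
X(l, O) = -6 + O (X(l, O) = -4 + (O - 2) = -4 + (-2 + O) = -6 + O)
h(I, j) = -611524/35 + 152881*j/70 + 152881*I*√113/35 (h(I, j) = -7*((-8 + 2*I*√113) + j)*(-1/490 - 312) = -7*(-8 + j + 2*I*√113)*(-152881)/490 = -7*(611524/245 - 152881*j/490 - 152881*I*√113/245) = -611524/35 + 152881*j/70 + 152881*I*√113/35)
h(330, X(-1, 14))/(-563265) = (-611524/35 + 152881*(-6 + 14)/70 + 152881*I*√113/35)/(-563265) = (-611524/35 + (152881/70)*8 + 152881*I*√113/35)*(-1/563265) = (-611524/35 + 611524/35 + 152881*I*√113/35)*(-1/563265) = (152881*I*√113/35)*(-1/563265) = -152881*I*√113/19714275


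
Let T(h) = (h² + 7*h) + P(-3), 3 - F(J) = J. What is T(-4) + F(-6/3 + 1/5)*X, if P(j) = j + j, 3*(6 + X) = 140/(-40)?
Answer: -262/5 ≈ -52.400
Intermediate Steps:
F(J) = 3 - J
X = -43/6 (X = -6 + (140/(-40))/3 = -6 + (140*(-1/40))/3 = -6 + (⅓)*(-7/2) = -6 - 7/6 = -43/6 ≈ -7.1667)
P(j) = 2*j
T(h) = -6 + h² + 7*h (T(h) = (h² + 7*h) + 2*(-3) = (h² + 7*h) - 6 = -6 + h² + 7*h)
T(-4) + F(-6/3 + 1/5)*X = (-6 + (-4)² + 7*(-4)) + (3 - (-6/3 + 1/5))*(-43/6) = (-6 + 16 - 28) + (3 - (-6*⅓ + 1*(⅕)))*(-43/6) = -18 + (3 - (-2 + ⅕))*(-43/6) = -18 + (3 - 1*(-9/5))*(-43/6) = -18 + (3 + 9/5)*(-43/6) = -18 + (24/5)*(-43/6) = -18 - 172/5 = -262/5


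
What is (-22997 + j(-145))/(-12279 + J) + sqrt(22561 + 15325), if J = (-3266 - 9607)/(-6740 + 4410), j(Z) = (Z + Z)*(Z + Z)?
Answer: -142369990/28597197 + sqrt(37886) ≈ 189.66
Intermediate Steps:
j(Z) = 4*Z**2 (j(Z) = (2*Z)*(2*Z) = 4*Z**2)
J = 12873/2330 (J = -12873/(-2330) = -12873*(-1/2330) = 12873/2330 ≈ 5.5249)
(-22997 + j(-145))/(-12279 + J) + sqrt(22561 + 15325) = (-22997 + 4*(-145)**2)/(-12279 + 12873/2330) + sqrt(22561 + 15325) = (-22997 + 4*21025)/(-28597197/2330) + sqrt(37886) = (-22997 + 84100)*(-2330/28597197) + sqrt(37886) = 61103*(-2330/28597197) + sqrt(37886) = -142369990/28597197 + sqrt(37886)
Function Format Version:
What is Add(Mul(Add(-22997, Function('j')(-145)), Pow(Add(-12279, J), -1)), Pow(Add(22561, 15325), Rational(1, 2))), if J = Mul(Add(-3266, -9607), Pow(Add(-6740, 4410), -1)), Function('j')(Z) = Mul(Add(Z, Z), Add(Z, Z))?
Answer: Add(Rational(-142369990, 28597197), Pow(37886, Rational(1, 2))) ≈ 189.66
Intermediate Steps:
Function('j')(Z) = Mul(4, Pow(Z, 2)) (Function('j')(Z) = Mul(Mul(2, Z), Mul(2, Z)) = Mul(4, Pow(Z, 2)))
J = Rational(12873, 2330) (J = Mul(-12873, Pow(-2330, -1)) = Mul(-12873, Rational(-1, 2330)) = Rational(12873, 2330) ≈ 5.5249)
Add(Mul(Add(-22997, Function('j')(-145)), Pow(Add(-12279, J), -1)), Pow(Add(22561, 15325), Rational(1, 2))) = Add(Mul(Add(-22997, Mul(4, Pow(-145, 2))), Pow(Add(-12279, Rational(12873, 2330)), -1)), Pow(Add(22561, 15325), Rational(1, 2))) = Add(Mul(Add(-22997, Mul(4, 21025)), Pow(Rational(-28597197, 2330), -1)), Pow(37886, Rational(1, 2))) = Add(Mul(Add(-22997, 84100), Rational(-2330, 28597197)), Pow(37886, Rational(1, 2))) = Add(Mul(61103, Rational(-2330, 28597197)), Pow(37886, Rational(1, 2))) = Add(Rational(-142369990, 28597197), Pow(37886, Rational(1, 2)))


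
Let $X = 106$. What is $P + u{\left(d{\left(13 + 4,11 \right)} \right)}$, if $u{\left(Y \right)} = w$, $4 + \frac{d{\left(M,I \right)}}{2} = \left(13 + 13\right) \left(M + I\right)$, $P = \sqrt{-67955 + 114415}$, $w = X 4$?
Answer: $424 + 2 \sqrt{11615} \approx 639.55$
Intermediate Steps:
$w = 424$ ($w = 106 \cdot 4 = 424$)
$P = 2 \sqrt{11615}$ ($P = \sqrt{46460} = 2 \sqrt{11615} \approx 215.55$)
$d{\left(M,I \right)} = -8 + 52 I + 52 M$ ($d{\left(M,I \right)} = -8 + 2 \left(13 + 13\right) \left(M + I\right) = -8 + 2 \cdot 26 \left(I + M\right) = -8 + 2 \left(26 I + 26 M\right) = -8 + \left(52 I + 52 M\right) = -8 + 52 I + 52 M$)
$u{\left(Y \right)} = 424$
$P + u{\left(d{\left(13 + 4,11 \right)} \right)} = 2 \sqrt{11615} + 424 = 424 + 2 \sqrt{11615}$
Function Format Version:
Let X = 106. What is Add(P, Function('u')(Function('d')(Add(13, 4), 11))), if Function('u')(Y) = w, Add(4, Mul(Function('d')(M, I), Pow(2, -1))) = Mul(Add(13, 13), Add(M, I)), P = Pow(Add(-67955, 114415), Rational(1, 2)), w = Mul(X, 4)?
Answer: Add(424, Mul(2, Pow(11615, Rational(1, 2)))) ≈ 639.55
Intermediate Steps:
w = 424 (w = Mul(106, 4) = 424)
P = Mul(2, Pow(11615, Rational(1, 2))) (P = Pow(46460, Rational(1, 2)) = Mul(2, Pow(11615, Rational(1, 2))) ≈ 215.55)
Function('d')(M, I) = Add(-8, Mul(52, I), Mul(52, M)) (Function('d')(M, I) = Add(-8, Mul(2, Mul(Add(13, 13), Add(M, I)))) = Add(-8, Mul(2, Mul(26, Add(I, M)))) = Add(-8, Mul(2, Add(Mul(26, I), Mul(26, M)))) = Add(-8, Add(Mul(52, I), Mul(52, M))) = Add(-8, Mul(52, I), Mul(52, M)))
Function('u')(Y) = 424
Add(P, Function('u')(Function('d')(Add(13, 4), 11))) = Add(Mul(2, Pow(11615, Rational(1, 2))), 424) = Add(424, Mul(2, Pow(11615, Rational(1, 2))))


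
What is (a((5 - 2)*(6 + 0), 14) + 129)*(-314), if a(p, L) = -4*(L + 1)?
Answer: -21666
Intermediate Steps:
a(p, L) = -4 - 4*L (a(p, L) = -4*(1 + L) = -4 - 4*L)
(a((5 - 2)*(6 + 0), 14) + 129)*(-314) = ((-4 - 4*14) + 129)*(-314) = ((-4 - 56) + 129)*(-314) = (-60 + 129)*(-314) = 69*(-314) = -21666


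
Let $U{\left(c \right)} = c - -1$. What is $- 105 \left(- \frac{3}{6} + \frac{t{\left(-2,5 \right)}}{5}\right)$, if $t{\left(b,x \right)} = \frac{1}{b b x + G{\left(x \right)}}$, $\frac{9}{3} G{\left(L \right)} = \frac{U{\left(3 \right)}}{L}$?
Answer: $\frac{15645}{304} \approx 51.464$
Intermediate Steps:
$U{\left(c \right)} = 1 + c$ ($U{\left(c \right)} = c + 1 = 1 + c$)
$G{\left(L \right)} = \frac{4}{3 L}$ ($G{\left(L \right)} = \frac{\left(1 + 3\right) \frac{1}{L}}{3} = \frac{4 \frac{1}{L}}{3} = \frac{4}{3 L}$)
$t{\left(b,x \right)} = \frac{1}{\frac{4}{3 x} + x b^{2}}$ ($t{\left(b,x \right)} = \frac{1}{b b x + \frac{4}{3 x}} = \frac{1}{b^{2} x + \frac{4}{3 x}} = \frac{1}{x b^{2} + \frac{4}{3 x}} = \frac{1}{\frac{4}{3 x} + x b^{2}}$)
$- 105 \left(- \frac{3}{6} + \frac{t{\left(-2,5 \right)}}{5}\right) = - 105 \left(- \frac{3}{6} + \frac{3 \cdot 5 \frac{1}{4 + 3 \left(-2\right)^{2} \cdot 5^{2}}}{5}\right) = - 105 \left(\left(-3\right) \frac{1}{6} + 3 \cdot 5 \frac{1}{4 + 3 \cdot 4 \cdot 25} \cdot \frac{1}{5}\right) = - 105 \left(- \frac{1}{2} + 3 \cdot 5 \frac{1}{4 + 300} \cdot \frac{1}{5}\right) = - 105 \left(- \frac{1}{2} + 3 \cdot 5 \cdot \frac{1}{304} \cdot \frac{1}{5}\right) = - 105 \left(- \frac{1}{2} + \frac{15}{304} \cdot \frac{1}{5}\right) = - 105 \left(- \frac{1}{2} + \frac{3}{304}\right) = \left(-105\right) \left(- \frac{149}{304}\right) = \frac{15645}{304}$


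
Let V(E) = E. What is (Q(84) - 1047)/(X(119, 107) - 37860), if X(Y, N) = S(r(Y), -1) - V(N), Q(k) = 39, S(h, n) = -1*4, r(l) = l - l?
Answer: 112/4219 ≈ 0.026547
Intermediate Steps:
r(l) = 0
S(h, n) = -4
X(Y, N) = -4 - N
(Q(84) - 1047)/(X(119, 107) - 37860) = (39 - 1047)/((-4 - 1*107) - 37860) = -1008/((-4 - 107) - 37860) = -1008/(-111 - 37860) = -1008/(-37971) = -1008*(-1/37971) = 112/4219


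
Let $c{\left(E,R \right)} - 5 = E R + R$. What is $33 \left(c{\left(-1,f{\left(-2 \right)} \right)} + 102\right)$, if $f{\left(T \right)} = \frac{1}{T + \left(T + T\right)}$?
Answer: $3531$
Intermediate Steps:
$f{\left(T \right)} = \frac{1}{3 T}$ ($f{\left(T \right)} = \frac{1}{T + 2 T} = \frac{1}{3 T}$)
$c{\left(E,R \right)} = 5 + R + E R$ ($c{\left(E,R \right)} = 5 + \left(E R + R\right) = 5 + \left(R + E R\right) = 5 + R + E R$)
$33 \left(c{\left(-1,f{\left(-2 \right)} \right)} + 102\right) = 33 \left(\left(5 + \frac{1}{3 \left(-2\right)} - \frac{1}{3 \left(-2\right)}\right) + 102\right) = 33 \left(\left(5 + \frac{1}{3} \left(- \frac{1}{2}\right) - \frac{1}{3} \left(- \frac{1}{2}\right)\right) + 102\right) = 33 \left(\left(5 - \frac{1}{6} - - \frac{1}{6}\right) + 102\right) = 33 \left(\left(5 - \frac{1}{6} + \frac{1}{6}\right) + 102\right) = 33 \left(5 + 102\right) = 33 \cdot 107 = 3531$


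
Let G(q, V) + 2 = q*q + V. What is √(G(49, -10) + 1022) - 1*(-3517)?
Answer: 3517 + 3*√379 ≈ 3575.4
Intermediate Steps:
G(q, V) = -2 + V + q² (G(q, V) = -2 + (q*q + V) = -2 + (q² + V) = -2 + (V + q²) = -2 + V + q²)
√(G(49, -10) + 1022) - 1*(-3517) = √((-2 - 10 + 49²) + 1022) - 1*(-3517) = √((-2 - 10 + 2401) + 1022) + 3517 = √(2389 + 1022) + 3517 = √3411 + 3517 = 3*√379 + 3517 = 3517 + 3*√379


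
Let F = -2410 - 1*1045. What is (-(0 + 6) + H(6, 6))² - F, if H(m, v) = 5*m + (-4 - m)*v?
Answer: 4751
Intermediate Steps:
H(m, v) = 5*m + v*(-4 - m)
F = -3455 (F = -2410 - 1045 = -3455)
(-(0 + 6) + H(6, 6))² - F = (-(0 + 6) + (-4*6 + 5*6 - 1*6*6))² - 1*(-3455) = (-1*6 + (-24 + 30 - 36))² + 3455 = (-6 - 30)² + 3455 = (-36)² + 3455 = 1296 + 3455 = 4751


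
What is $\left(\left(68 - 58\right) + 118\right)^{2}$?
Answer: $16384$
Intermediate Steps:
$\left(\left(68 - 58\right) + 118\right)^{2} = \left(10 + 118\right)^{2} = 128^{2} = 16384$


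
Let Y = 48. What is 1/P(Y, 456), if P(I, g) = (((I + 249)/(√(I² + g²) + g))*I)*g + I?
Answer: 107213/1538778192 + 1881*√365/512926064 ≈ 0.00013974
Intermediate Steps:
P(I, g) = I + I*g*(249 + I)/(g + √(I² + g²)) (P(I, g) = (((249 + I)/(g + √(I² + g²)))*I)*g + I = (I*(249 + I)/(g + √(I² + g²)))*g + I = I*g*(249 + I)/(g + √(I² + g²)) + I = I + I*g*(249 + I)/(g + √(I² + g²)))
1/P(Y, 456) = 1/(48*(√(48² + 456²) + 250*456 + 48*456)/(456 + √(48² + 456²))) = 1/(48*(√(2304 + 207936) + 114000 + 21888)/(456 + √(2304 + 207936))) = 1/(48*(√210240 + 114000 + 21888)/(456 + √210240)) = 1/(48*(24*√365 + 114000 + 21888)/(456 + 24*√365)) = 1/(48*(135888 + 24*√365)/(456 + 24*√365)) = (456 + 24*√365)/(48*(135888 + 24*√365))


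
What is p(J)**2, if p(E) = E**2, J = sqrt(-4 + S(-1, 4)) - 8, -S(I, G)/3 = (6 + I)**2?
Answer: (8 - I*sqrt(79))**4 ≈ -19999.0 + 4266.3*I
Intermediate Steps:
S(I, G) = -3*(6 + I)**2
J = -8 + I*sqrt(79) (J = sqrt(-4 - 3*(6 - 1)**2) - 8 = sqrt(-4 - 3*5**2) - 8 = sqrt(-4 - 3*25) - 8 = sqrt(-4 - 75) - 8 = sqrt(-79) - 8 = I*sqrt(79) - 8 = -8 + I*sqrt(79) ≈ -8.0 + 8.8882*I)
p(J)**2 = ((-8 + I*sqrt(79))**2)**2 = (-8 + I*sqrt(79))**4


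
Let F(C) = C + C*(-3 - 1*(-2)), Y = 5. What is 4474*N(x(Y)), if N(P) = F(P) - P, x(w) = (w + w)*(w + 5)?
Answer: -447400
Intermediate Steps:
x(w) = 2*w*(5 + w) (x(w) = (2*w)*(5 + w) = 2*w*(5 + w))
F(C) = 0 (F(C) = C + C*(-3 + 2) = C + C*(-1) = C - C = 0)
N(P) = -P (N(P) = 0 - P = -P)
4474*N(x(Y)) = 4474*(-2*5*(5 + 5)) = 4474*(-2*5*10) = 4474*(-1*100) = 4474*(-100) = -447400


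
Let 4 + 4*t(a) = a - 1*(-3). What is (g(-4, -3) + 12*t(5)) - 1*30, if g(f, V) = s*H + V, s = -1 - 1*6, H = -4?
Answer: 7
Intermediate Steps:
t(a) = -¼ + a/4 (t(a) = -1 + (a - 1*(-3))/4 = -1 + (a + 3)/4 = -1 + (3 + a)/4 = -1 + (¾ + a/4) = -¼ + a/4)
s = -7 (s = -1 - 6 = -7)
g(f, V) = 28 + V (g(f, V) = -7*(-4) + V = 28 + V)
(g(-4, -3) + 12*t(5)) - 1*30 = ((28 - 3) + 12*(-¼ + (¼)*5)) - 1*30 = (25 + 12*(-¼ + 5/4)) - 30 = (25 + 12*1) - 30 = (25 + 12) - 30 = 37 - 30 = 7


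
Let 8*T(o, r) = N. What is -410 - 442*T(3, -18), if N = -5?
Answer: -535/4 ≈ -133.75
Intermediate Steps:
T(o, r) = -5/8 (T(o, r) = (1/8)*(-5) = -5/8)
-410 - 442*T(3, -18) = -410 - 442*(-5/8) = -410 + 1105/4 = -535/4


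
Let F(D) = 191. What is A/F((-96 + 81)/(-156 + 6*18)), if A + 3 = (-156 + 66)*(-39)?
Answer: 3507/191 ≈ 18.361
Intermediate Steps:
A = 3507 (A = -3 + (-156 + 66)*(-39) = -3 - 90*(-39) = -3 + 3510 = 3507)
A/F((-96 + 81)/(-156 + 6*18)) = 3507/191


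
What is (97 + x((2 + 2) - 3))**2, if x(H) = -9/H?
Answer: 7744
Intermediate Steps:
(97 + x((2 + 2) - 3))**2 = (97 - 9/((2 + 2) - 3))**2 = (97 - 9/(4 - 3))**2 = (97 - 9/1)**2 = (97 - 9*1)**2 = (97 - 9)**2 = 88**2 = 7744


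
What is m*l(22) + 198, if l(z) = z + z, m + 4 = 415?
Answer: 18282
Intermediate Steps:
m = 411 (m = -4 + 415 = 411)
l(z) = 2*z
m*l(22) + 198 = 411*(2*22) + 198 = 411*44 + 198 = 18084 + 198 = 18282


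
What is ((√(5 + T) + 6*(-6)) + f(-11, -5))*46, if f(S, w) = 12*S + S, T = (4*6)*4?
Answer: -8234 + 46*√101 ≈ -7771.7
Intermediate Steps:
T = 96 (T = 24*4 = 96)
f(S, w) = 13*S
((√(5 + T) + 6*(-6)) + f(-11, -5))*46 = ((√(5 + 96) + 6*(-6)) + 13*(-11))*46 = ((√101 - 36) - 143)*46 = ((-36 + √101) - 143)*46 = (-179 + √101)*46 = -8234 + 46*√101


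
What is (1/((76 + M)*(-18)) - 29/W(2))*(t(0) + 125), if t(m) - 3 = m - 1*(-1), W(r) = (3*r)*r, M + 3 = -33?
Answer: -74863/240 ≈ -311.93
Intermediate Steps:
M = -36 (M = -3 - 33 = -36)
W(r) = 3*r²
t(m) = 4 + m (t(m) = 3 + (m - 1*(-1)) = 3 + (m + 1) = 3 + (1 + m) = 4 + m)
(1/((76 + M)*(-18)) - 29/W(2))*(t(0) + 125) = (1/((76 - 36)*(-18)) - 29/(3*2²))*((4 + 0) + 125) = (-1/18/40 - 29/(3*4))*(4 + 125) = ((1/40)*(-1/18) - 29/12)*129 = (-1/720 - 29*1/12)*129 = (-1/720 - 29/12)*129 = -1741/720*129 = -74863/240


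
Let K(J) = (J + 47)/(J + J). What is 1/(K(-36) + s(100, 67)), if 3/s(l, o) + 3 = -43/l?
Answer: -24696/25373 ≈ -0.97332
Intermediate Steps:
s(l, o) = 3/(-3 - 43/l)
K(J) = (47 + J)/(2*J) (K(J) = (47 + J)/((2*J)) = (47 + J)*(1/(2*J)) = (47 + J)/(2*J))
1/(K(-36) + s(100, 67)) = 1/((½)*(47 - 36)/(-36) - 3*100/(43 + 3*100)) = 1/((½)*(-1/36)*11 - 3*100/(43 + 300)) = 1/(-11/72 - 3*100/343) = 1/(-11/72 - 3*100*1/343) = 1/(-11/72 - 300/343) = 1/(-25373/24696) = -24696/25373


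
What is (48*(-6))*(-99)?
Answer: 28512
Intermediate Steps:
(48*(-6))*(-99) = -288*(-99) = 28512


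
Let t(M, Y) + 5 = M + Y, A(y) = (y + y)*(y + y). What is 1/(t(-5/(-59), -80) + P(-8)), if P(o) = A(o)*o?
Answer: -59/125842 ≈ -0.00046884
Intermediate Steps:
A(y) = 4*y² (A(y) = (2*y)*(2*y) = 4*y²)
t(M, Y) = -5 + M + Y (t(M, Y) = -5 + (M + Y) = -5 + M + Y)
P(o) = 4*o³ (P(o) = (4*o²)*o = 4*o³)
1/(t(-5/(-59), -80) + P(-8)) = 1/((-5 - 5/(-59) - 80) + 4*(-8)³) = 1/((-5 - 5*(-1/59) - 80) + 4*(-512)) = 1/((-5 + 5/59 - 80) - 2048) = 1/(-5010/59 - 2048) = 1/(-125842/59) = -59/125842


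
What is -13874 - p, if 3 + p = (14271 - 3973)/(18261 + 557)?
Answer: -130517388/9409 ≈ -13872.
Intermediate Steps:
p = -23078/9409 (p = -3 + (14271 - 3973)/(18261 + 557) = -3 + 10298/18818 = -3 + 10298*(1/18818) = -3 + 5149/9409 = -23078/9409 ≈ -2.4528)
-13874 - p = -13874 - 1*(-23078/9409) = -13874 + 23078/9409 = -130517388/9409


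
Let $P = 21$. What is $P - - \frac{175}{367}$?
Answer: $\frac{7882}{367} \approx 21.477$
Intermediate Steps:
$P - - \frac{175}{367} = 21 - - \frac{175}{367} = 21 + \frac{175}{367} = \frac{7882}{367}$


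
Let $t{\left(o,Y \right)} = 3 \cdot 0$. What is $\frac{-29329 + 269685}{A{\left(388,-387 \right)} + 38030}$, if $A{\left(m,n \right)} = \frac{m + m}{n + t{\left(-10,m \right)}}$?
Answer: $\frac{46508886}{7358417} \approx 6.3205$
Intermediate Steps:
$t{\left(o,Y \right)} = 0$
$A{\left(m,n \right)} = \frac{2 m}{n}$ ($A{\left(m,n \right)} = \frac{m + m}{n + 0} = \frac{2 m}{n}$)
$\frac{-29329 + 269685}{A{\left(388,-387 \right)} + 38030} = \frac{-29329 + 269685}{2 \cdot 388 \frac{1}{-387} + 38030} = \frac{240356}{2 \cdot 388 \left(- \frac{1}{387}\right) + 38030} = \frac{240356}{- \frac{776}{387} + 38030} = \frac{240356}{\frac{14716834}{387}} = 240356 \cdot \frac{387}{14716834} = \frac{46508886}{7358417}$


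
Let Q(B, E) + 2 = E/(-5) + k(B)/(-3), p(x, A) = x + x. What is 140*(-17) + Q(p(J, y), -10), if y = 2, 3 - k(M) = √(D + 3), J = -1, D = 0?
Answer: -2381 + √3/3 ≈ -2380.4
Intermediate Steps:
k(M) = 3 - √3 (k(M) = 3 - √(0 + 3) = 3 - √3)
p(x, A) = 2*x
Q(B, E) = -3 - E/5 + √3/3 (Q(B, E) = -2 + (E/(-5) + (3 - √3)/(-3)) = -2 + (E*(-⅕) + (3 - √3)*(-⅓)) = -2 + (-E/5 + (-1 + √3/3)) = -2 + (-1 - E/5 + √3/3) = -3 - E/5 + √3/3)
140*(-17) + Q(p(J, y), -10) = 140*(-17) + (-3 - ⅕*(-10) + √3/3) = -2380 + (-3 + 2 + √3/3) = -2380 + (-1 + √3/3) = -2381 + √3/3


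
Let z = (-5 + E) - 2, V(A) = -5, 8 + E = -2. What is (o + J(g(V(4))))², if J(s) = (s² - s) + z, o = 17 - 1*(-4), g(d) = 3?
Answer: 100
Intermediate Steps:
E = -10 (E = -8 - 2 = -10)
z = -17 (z = (-5 - 10) - 2 = -15 - 2 = -17)
o = 21 (o = 17 + 4 = 21)
J(s) = -17 + s² - s (J(s) = (s² - s) - 17 = -17 + s² - s)
(o + J(g(V(4))))² = (21 + (-17 + 3² - 1*3))² = (21 + (-17 + 9 - 3))² = (21 - 11)² = 10² = 100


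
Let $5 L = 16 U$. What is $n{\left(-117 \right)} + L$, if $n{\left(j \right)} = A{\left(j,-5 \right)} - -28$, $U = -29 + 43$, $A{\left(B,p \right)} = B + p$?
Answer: $- \frac{246}{5} \approx -49.2$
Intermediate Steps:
$U = 14$
$L = \frac{224}{5}$ ($L = \frac{16 \cdot 14}{5} = \frac{1}{5} \cdot 224 = \frac{224}{5} \approx 44.8$)
$n{\left(j \right)} = 23 + j$ ($n{\left(j \right)} = \left(j - 5\right) - -28 = \left(-5 + j\right) + 28 = 23 + j$)
$n{\left(-117 \right)} + L = \left(23 - 117\right) + \frac{224}{5} = -94 + \frac{224}{5} = - \frac{246}{5}$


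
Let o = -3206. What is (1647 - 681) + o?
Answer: -2240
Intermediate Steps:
(1647 - 681) + o = (1647 - 681) - 3206 = 966 - 3206 = -2240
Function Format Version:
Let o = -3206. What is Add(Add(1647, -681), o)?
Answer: -2240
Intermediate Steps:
Add(Add(1647, -681), o) = Add(Add(1647, -681), -3206) = Add(966, -3206) = -2240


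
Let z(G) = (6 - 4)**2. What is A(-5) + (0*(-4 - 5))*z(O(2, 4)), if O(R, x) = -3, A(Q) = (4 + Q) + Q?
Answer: -6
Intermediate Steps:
A(Q) = 4 + 2*Q
z(G) = 4 (z(G) = 2**2 = 4)
A(-5) + (0*(-4 - 5))*z(O(2, 4)) = (4 + 2*(-5)) + (0*(-4 - 5))*4 = (4 - 10) + (0*(-9))*4 = -6 + 0*4 = -6 + 0 = -6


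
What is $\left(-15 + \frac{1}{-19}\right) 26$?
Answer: $- \frac{7436}{19} \approx -391.37$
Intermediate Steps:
$\left(-15 + \frac{1}{-19}\right) 26 = \left(-15 - \frac{1}{19}\right) 26 = \left(- \frac{286}{19}\right) 26 = - \frac{7436}{19}$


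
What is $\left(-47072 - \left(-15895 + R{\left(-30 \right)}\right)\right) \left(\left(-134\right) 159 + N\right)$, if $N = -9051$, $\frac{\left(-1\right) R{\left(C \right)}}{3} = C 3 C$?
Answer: $700548489$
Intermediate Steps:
$R{\left(C \right)} = - 9 C^{2}$ ($R{\left(C \right)} = - 3 C 3 C = - 3 \cdot 3 C C = - 3 \cdot 3 C^{2} = - 9 C^{2}$)
$\left(-47072 - \left(-15895 + R{\left(-30 \right)}\right)\right) \left(\left(-134\right) 159 + N\right) = \left(-47072 + \left(15895 - - 9 \left(-30\right)^{2}\right)\right) \left(\left(-134\right) 159 - 9051\right) = \left(-47072 + \left(15895 - \left(-9\right) 900\right)\right) \left(-21306 - 9051\right) = \left(-47072 + \left(15895 - -8100\right)\right) \left(-30357\right) = \left(-47072 + \left(15895 + 8100\right)\right) \left(-30357\right) = \left(-47072 + 23995\right) \left(-30357\right) = \left(-23077\right) \left(-30357\right) = 700548489$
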